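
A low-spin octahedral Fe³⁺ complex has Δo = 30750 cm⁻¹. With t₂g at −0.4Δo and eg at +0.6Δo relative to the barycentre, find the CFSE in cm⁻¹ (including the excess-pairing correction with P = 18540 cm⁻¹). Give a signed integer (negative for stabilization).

-24420

Fe sits in group 8; removing 3 electrons leaves Fe³⁺ with 8 − 3 = 5 d electrons.
The d⁵ electrons fill as t₂g⁵ eg⁰.
CFSE(orbital) = 5×(-0.4Δo) + 0×(0.6Δo) = -2.0Δo; with Δo = 30750 cm⁻¹ that is -61500 cm⁻¹.
Relative to high-spin t₂g³ eg² (0 paired), the low-spin configuration has 2 additional pairs, contributing +2 × 18540 = +37080 cm⁻¹.
Net CFSE = -61500 + 37080 = -24420 cm⁻¹.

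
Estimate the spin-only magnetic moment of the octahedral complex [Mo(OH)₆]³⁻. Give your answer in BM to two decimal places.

Each OH⁻ contributes -1; 6 × (-1) = -6. With overall charge -3, Mo is in the +3 oxidation state.
Mo sits in group 6; removing 3 electrons leaves Mo³⁺ with 6 − 3 = 3 d electrons.
For octahedral d³ the high- and low-spin configurations coincide.
Configuration: t₂g³ eg⁰ → 3 unpaired electrons.
μ(spin-only) = √[3(3+2)] = √15 ≈ 3.87 BM.

3.87 BM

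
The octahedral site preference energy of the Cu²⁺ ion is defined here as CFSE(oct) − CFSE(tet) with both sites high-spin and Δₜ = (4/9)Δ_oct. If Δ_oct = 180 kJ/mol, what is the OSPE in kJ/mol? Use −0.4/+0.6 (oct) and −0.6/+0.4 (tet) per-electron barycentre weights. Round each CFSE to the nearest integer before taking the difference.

Cu²⁺: group 11, so d-count = 11 − 2 = 9.
Octahedral (high-spin): t₂g⁶ eg³, CFSE = 6(−0.4) + 3(+0.6) = -0.6Δ_oct = -0.6 × 180 = -108 kJ/mol.
Tetrahedral: e⁴ t₂⁵, CFSE = 4(−0.6) + 5(+0.4) = -0.4Δₜ = -0.4 × (4/9) × 180 = -32 kJ/mol.
Subtracting, OSPE = -108 − (-32) = -76 kJ/mol.

-76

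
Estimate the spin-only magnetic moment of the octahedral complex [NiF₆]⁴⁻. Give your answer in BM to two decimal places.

Each F⁻ contributes -1; 6 × (-1) = -6. With overall charge -4, Ni is in the +2 oxidation state.
Ni is in group 10, so Ni²⁺ is d⁸ (10 − 2 = 8).
For octahedral d⁸ the high- and low-spin configurations coincide.
Configuration: t₂g⁶ eg² → 2 unpaired electrons.
μ(spin-only) = √[2(2+2)] = √8 ≈ 2.83 BM.

2.83 BM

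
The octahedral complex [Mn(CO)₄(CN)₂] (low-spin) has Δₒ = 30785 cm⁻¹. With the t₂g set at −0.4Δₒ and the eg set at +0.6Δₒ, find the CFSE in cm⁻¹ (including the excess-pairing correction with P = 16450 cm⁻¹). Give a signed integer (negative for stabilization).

-28670

Ligand charges: 4×(+0) from CO and 2×(-1) from CN⁻ sum to -2; with overall charge +0, Mn is +2.
Mn is in group 7, so Mn²⁺ is d⁵ (7 − 2 = 5).
The d⁵ electrons fill as t₂g⁵ eg⁰.
CFSE(orbital) = 5×(-0.4Δₒ) + 0×(0.6Δₒ) = -2.0Δₒ; with Δₒ = 30785 cm⁻¹ that is -61570 cm⁻¹.
Relative to high-spin t₂g³ eg² (0 paired), the low-spin configuration has 2 additional pairs, contributing +2 × 16450 = +32900 cm⁻¹.
Combining: -61570 + 32900 = -28670 cm⁻¹.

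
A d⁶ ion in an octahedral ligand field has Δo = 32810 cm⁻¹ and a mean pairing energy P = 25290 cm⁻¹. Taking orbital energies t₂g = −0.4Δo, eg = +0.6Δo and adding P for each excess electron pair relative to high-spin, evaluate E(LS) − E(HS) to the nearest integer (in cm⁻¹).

High-spin: t₂g⁴ eg², CFSE = -0.4Δo = -13124 cm⁻¹.
Low-spin: t₂g⁶ eg⁰, orbital CFSE = -2.4Δo = -78744 cm⁻¹; plus 2 excess pairs × P = +50580 cm⁻¹; total -28164 cm⁻¹.
Thus E(LS) − E(HS) = -15040 cm⁻¹.

-15040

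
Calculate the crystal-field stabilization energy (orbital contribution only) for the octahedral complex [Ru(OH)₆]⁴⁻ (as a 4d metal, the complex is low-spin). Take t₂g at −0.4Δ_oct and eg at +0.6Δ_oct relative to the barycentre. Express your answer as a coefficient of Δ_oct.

Each OH⁻ contributes -1; 6 × (-1) = -6. With overall charge -4, Ru is in the +2 oxidation state.
Ru is in group 8, so Ru²⁺ is d⁶ (8 − 2 = 6).
Configuration: t₂g⁶ eg⁰.
CFSE = 6(-0.4Δ_oct) + 0(0.6Δ_oct) = -2.4Δ_oct + 0.0Δ_oct = -2.4Δ_oct.

-2.4 Δ_oct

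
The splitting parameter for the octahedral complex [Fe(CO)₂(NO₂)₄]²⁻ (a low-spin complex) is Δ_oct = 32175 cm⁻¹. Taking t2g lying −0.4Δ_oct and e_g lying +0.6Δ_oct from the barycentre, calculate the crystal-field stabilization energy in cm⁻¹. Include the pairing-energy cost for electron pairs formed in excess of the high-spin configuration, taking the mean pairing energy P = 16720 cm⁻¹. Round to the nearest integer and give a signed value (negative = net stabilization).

Ligand charges: 2×(+0) from CO and 4×(-1) from NO₂⁻ sum to -4; with overall charge -2, Fe is +2.
Fe sits in group 8; removing 2 electrons leaves Fe²⁺ with 8 − 2 = 6 d electrons.
The d⁶ electrons fill as t2g^6 e_g^0.
Orbital CFSE = 6(-0.4) + 0(0.6) = -2.4Δ_oct = -2.4 × 32175 = -77220 cm⁻¹.
Pairing penalty: 3 pairs vs 1 in the high-spin reference → 2 extra × P = 33440 cm⁻¹.
Overall CFSE = -77220 + 33440 = -43780 cm⁻¹.

-43780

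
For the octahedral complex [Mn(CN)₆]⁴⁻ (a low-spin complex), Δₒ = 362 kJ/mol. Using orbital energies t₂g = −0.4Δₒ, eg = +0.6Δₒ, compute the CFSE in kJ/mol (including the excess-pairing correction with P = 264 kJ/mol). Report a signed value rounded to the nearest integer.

-196

Each CN⁻ contributes -1; 6 × (-1) = -6. With overall charge -4, Mn is in the +2 oxidation state.
Mn is in group 7, so Mn²⁺ is d⁵ (7 − 2 = 5).
Electron filling gives t₂g⁵ eg⁰.
CFSE(orbital) = 5×(-0.4Δₒ) + 0×(0.6Δₒ) = -2.0Δₒ; with Δₒ = 362 kJ/mol that is -724 kJ/mol.
Pairing penalty: 2 pairs vs 0 in the high-spin reference → 2 extra × P = 528 kJ/mol.
Combining: -724 + 528 = -196 kJ/mol.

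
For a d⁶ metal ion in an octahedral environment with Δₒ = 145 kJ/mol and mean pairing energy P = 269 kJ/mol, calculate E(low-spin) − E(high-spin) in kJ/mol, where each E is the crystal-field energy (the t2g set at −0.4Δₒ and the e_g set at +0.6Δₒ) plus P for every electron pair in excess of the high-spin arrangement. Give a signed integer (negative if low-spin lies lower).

248

In the high-spin limit (t2g^4 e_g^2) the orbital term is -0.4Δₒ = -58 kJ/mol, with no excess pairing.
Low-spin: t2g^6 e_g^0, orbital CFSE = -2.4Δₒ = -348 kJ/mol; plus 2 excess pairs × P = +538 kJ/mol; total 190 kJ/mol.
The difference is 190 − (-58) = 248 kJ/mol, so high-spin lies lower.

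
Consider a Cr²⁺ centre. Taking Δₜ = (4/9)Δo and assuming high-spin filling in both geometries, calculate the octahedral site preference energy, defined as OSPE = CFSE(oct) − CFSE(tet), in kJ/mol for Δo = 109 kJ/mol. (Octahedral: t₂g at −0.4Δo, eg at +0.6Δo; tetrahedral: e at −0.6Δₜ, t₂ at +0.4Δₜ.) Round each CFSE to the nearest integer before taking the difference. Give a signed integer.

Cr sits in group 6; removing 2 electrons leaves Cr²⁺ with 6 − 2 = 4 d electrons.
Octahedral high-spin t₂g³ eg¹: CFSE = -0.6 × 109 = -65 kJ/mol.
Tetrahedral e² t₂² gives -0.4Δₜ = -0.4 × (4/9) × 109 = -19 kJ/mol.
OSPE = CFSE(oct) − CFSE(tet) = -65 − (-19) = -46 kJ/mol.

-46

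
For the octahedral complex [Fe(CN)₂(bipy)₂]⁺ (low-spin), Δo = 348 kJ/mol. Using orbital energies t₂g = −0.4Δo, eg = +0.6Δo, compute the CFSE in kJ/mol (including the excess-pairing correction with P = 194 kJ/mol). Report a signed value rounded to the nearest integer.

-308

Ligand charges: 2×(-1) from CN⁻ and 2×(+0) from bipy sum to -2; with overall charge +1, Fe is +3.
Fe is in group 8, so Fe³⁺ is d⁵ (8 − 3 = 5).
Configuration: t₂g⁵ eg⁰.
The orbital stabilization is -2.0Δo = -2.0 × 348 = -696 kJ/mol.
Pairing penalty: 2 pairs vs 0 in the high-spin reference → 2 extra × P = 388 kJ/mol.
Net CFSE = -696 + 388 = -308 kJ/mol.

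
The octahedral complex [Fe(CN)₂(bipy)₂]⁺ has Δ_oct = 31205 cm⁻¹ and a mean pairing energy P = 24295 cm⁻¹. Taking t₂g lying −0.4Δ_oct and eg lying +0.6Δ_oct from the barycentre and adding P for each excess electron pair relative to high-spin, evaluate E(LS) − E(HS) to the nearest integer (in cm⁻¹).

Ligand charges: 2×(-1) from CN⁻ and 2×(+0) from bipy sum to -2; with overall charge +1, Fe is +3.
Fe is in group 8, so Fe³⁺ is d⁵ (8 − 3 = 5).
In the high-spin limit (t₂g³ eg²) the orbital term is 0.0Δ_oct = 0 cm⁻¹, with no excess pairing.
Low-spin: t₂g⁵ eg⁰, orbital CFSE = -2.0Δ_oct = -62410 cm⁻¹; plus 2 excess pairs × P = +48590 cm⁻¹; total -13820 cm⁻¹.
The difference is -13820 − (0) = -13820 cm⁻¹, so low-spin lies lower.

-13820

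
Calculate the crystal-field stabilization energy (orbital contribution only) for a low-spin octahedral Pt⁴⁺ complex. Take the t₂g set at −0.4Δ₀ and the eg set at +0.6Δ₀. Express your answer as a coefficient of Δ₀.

Pt is in group 10, so Pt⁴⁺ is d⁶ (10 − 4 = 6).
Configuration: t₂g⁶ eg⁰.
CFSE = 6(-0.4Δ₀) + 0(0.6Δ₀) = -2.4Δ₀ + 0.0Δ₀ = -2.4Δ₀.

-2.4 Δ₀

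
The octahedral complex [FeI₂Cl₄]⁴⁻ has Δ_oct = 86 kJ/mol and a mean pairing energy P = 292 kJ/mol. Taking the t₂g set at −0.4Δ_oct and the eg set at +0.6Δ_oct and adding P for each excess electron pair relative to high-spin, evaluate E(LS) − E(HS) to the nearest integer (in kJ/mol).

Ligand charges: 2×(-1) from I⁻ and 4×(-1) from Cl⁻ sum to -6; with overall charge -4, Fe is +2.
Fe²⁺: group 8, so d-count = 8 − 2 = 6.
High-spin: t₂g⁴ eg², CFSE = -0.4Δ_oct = -34 kJ/mol.
Low-spin: t₂g⁶ eg⁰, orbital CFSE = -2.4Δ_oct = -206 kJ/mol; plus 2 excess pairs × P = +584 kJ/mol; total 378 kJ/mol.
The difference is 378 − (-34) = 412 kJ/mol, so high-spin lies lower.

412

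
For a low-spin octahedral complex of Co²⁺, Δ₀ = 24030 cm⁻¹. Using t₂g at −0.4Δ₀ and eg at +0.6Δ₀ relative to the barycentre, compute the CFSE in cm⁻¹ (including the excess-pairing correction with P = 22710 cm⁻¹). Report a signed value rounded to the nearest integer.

Co²⁺: group 9, so d-count = 9 − 2 = 7.
Electron filling gives t₂g⁶ eg¹.
The orbital stabilization is -1.8Δ₀ = -1.8 × 24030 = -43254 cm⁻¹.
Relative to high-spin t₂g⁵ eg² (2 paired), the low-spin configuration has 1 additional pair, contributing +1 × 22710 = +22710 cm⁻¹.
Overall CFSE = -43254 + 22710 = -20544 cm⁻¹.

-20544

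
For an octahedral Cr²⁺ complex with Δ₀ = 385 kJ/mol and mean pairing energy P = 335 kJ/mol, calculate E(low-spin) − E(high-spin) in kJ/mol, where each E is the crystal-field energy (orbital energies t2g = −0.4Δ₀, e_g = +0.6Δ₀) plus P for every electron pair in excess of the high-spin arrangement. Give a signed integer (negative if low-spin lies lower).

Group 6 minus oxidation state +2 gives a d⁴ configuration for Cr²⁺.
High-spin: t2g^3 e_g^1, CFSE = -0.6Δ₀ = -231 kJ/mol.
Low-spin t2g^4 e_g^0 gives -1.6Δ₀ = -616 kJ/mol, but forming 1 extra pair costs 1P = 335 kJ/mol, so E(LS) = -616 + 335 = -281 kJ/mol.
Thus E(LS) − E(HS) = -50 kJ/mol.

-50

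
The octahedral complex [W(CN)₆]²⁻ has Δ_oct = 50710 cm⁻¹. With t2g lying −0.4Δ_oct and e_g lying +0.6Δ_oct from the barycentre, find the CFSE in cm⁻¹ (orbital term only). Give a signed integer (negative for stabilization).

-40568

Each CN⁻ contributes -1; 6 × (-1) = -6. With overall charge -2, W is in the +4 oxidation state.
Group 6 minus oxidation state +4 gives a d² configuration for W⁴⁺.
Electron filling gives t2g^2 e_g^0.
The orbital stabilization is -0.8Δ_oct = -0.8 × 50710 = -40568 cm⁻¹.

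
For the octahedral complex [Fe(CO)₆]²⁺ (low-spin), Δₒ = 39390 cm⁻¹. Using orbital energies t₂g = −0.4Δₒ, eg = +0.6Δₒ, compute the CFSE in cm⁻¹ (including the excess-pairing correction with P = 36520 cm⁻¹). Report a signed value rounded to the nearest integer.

-21496

CO is neutral, so the +2 overall charge sits on Fe: oxidation state +2.
Fe is in group 8, so Fe²⁺ is d⁶ (8 − 2 = 6).
Configuration: t₂g⁶ eg⁰.
CFSE(orbital) = 6×(-0.4Δₒ) + 0×(0.6Δₒ) = -2.4Δₒ; with Δₒ = 39390 cm⁻¹ that is -94536 cm⁻¹.
High-spin d⁶ would be t₂g⁴ eg² with 1 pair; low-spin has 3, so 2 excess pairs cost +2P = +73040 cm⁻¹.
Overall CFSE = -94536 + 73040 = -21496 cm⁻¹.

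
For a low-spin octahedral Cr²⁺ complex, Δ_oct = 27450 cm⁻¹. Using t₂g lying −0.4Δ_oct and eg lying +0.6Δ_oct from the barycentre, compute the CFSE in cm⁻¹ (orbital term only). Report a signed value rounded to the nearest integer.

Cr is in group 6, so Cr²⁺ is d⁴ (6 − 2 = 4).
The d⁴ electrons fill as t₂g⁴ eg⁰.
The orbital stabilization is -1.6Δ_oct = -1.6 × 27450 = -43920 cm⁻¹.

-43920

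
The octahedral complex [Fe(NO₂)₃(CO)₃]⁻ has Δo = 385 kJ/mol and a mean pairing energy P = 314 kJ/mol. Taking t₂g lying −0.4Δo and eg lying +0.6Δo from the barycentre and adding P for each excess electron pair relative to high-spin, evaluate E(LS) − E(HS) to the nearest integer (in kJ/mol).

-142

Ligand charges: 3×(-1) from NO₂⁻ and 3×(+0) from CO sum to -3; with overall charge -1, Fe is +2.
Fe²⁺: group 8, so d-count = 8 − 2 = 6.
In the high-spin limit (t₂g⁴ eg²) the orbital term is -0.4Δo = -154 kJ/mol, with no excess pairing.
Low-spin t₂g⁶ eg⁰ gives -2.4Δo = -924 kJ/mol, but forming 2 extra pairs costs 2P = 628 kJ/mol, so E(LS) = -924 + 628 = -296 kJ/mol.
Thus E(LS) − E(HS) = -142 kJ/mol.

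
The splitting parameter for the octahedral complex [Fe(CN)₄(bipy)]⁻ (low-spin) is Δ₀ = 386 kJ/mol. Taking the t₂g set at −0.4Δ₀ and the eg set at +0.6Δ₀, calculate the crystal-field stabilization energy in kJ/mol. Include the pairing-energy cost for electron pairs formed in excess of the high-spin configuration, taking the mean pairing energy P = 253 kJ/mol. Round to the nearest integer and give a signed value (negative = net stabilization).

Ligand charges: 4×(-1) from CN⁻ and 1×(+0) from bipy sum to -4; with overall charge -1, Fe is +3.
Fe sits in group 8; removing 3 electrons leaves Fe³⁺ with 8 − 3 = 5 d electrons.
Electron filling gives t₂g⁵ eg⁰.
Orbital CFSE = 5(-0.4) + 0(0.6) = -2.0Δ₀ = -2.0 × 386 = -772 kJ/mol.
Pairing penalty: 2 pairs vs 0 in the high-spin reference → 2 extra × P = 506 kJ/mol.
Net CFSE = -772 + 506 = -266 kJ/mol.

-266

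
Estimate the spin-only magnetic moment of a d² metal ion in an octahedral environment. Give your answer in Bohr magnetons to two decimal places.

2.83 Bohr magnetons

Configuration: t₂g² eg⁰ → 2 unpaired electrons.
μ(spin-only) = √[2(2+2)] = √8 ≈ 2.83 Bohr magnetons.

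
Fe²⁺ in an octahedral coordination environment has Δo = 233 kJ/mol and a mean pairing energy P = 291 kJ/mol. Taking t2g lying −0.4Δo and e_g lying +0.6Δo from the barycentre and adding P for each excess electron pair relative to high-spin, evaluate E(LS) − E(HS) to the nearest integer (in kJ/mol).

116

Fe is in group 8, so Fe²⁺ is d⁶ (8 − 2 = 6).
High-spin: t2g^4 e_g^2, CFSE = -0.4Δo = -93 kJ/mol.
Low-spin t2g^6 e_g^0 gives -2.4Δo = -559 kJ/mol, but forming 2 extra pairs costs 2P = 582 kJ/mol, so E(LS) = -559 + 582 = 23 kJ/mol.
Thus E(LS) − E(HS) = 116 kJ/mol.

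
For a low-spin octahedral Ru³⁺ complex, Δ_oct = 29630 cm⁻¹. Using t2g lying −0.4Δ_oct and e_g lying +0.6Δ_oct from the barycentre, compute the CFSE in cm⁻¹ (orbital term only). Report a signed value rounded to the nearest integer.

Ru³⁺: group 8, so d-count = 8 − 3 = 5.
The d⁵ electrons fill as t2g^5 e_g^0.
CFSE(orbital) = 5×(-0.4Δ_oct) + 0×(0.6Δ_oct) = -2.0Δ_oct; with Δ_oct = 29630 cm⁻¹ that is -59260 cm⁻¹.

-59260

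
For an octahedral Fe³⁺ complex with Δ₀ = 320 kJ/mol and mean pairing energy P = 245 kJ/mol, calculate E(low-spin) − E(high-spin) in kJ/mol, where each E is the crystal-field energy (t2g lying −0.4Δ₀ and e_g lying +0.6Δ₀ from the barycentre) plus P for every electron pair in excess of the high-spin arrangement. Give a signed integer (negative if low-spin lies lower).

Fe is in group 8, so Fe³⁺ is d⁵ (8 − 3 = 5).
In the high-spin limit (t2g^3 e_g^2) the orbital term is 0.0Δ₀ = 0 kJ/mol, with no excess pairing.
Low-spin: t2g^5 e_g^0, orbital CFSE = -2.0Δ₀ = -640 kJ/mol; plus 2 excess pairs × P = +490 kJ/mol; total -150 kJ/mol.
Thus E(LS) − E(HS) = -150 kJ/mol.

-150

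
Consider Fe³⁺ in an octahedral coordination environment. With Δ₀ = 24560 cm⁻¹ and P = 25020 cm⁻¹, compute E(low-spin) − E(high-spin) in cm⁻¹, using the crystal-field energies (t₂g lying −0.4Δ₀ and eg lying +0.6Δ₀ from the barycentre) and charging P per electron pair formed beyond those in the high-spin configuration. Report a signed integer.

Fe³⁺: group 8, so d-count = 8 − 3 = 5.
High-spin: t₂g³ eg², CFSE = 0.0Δ₀ = 0 cm⁻¹.
For low-spin the configuration is t₂g⁵ eg⁰: orbital energy -2.0 × 24560 = -49120 cm⁻¹, and 2 additional pairs relative to high-spin add 50040 cm⁻¹, giving 920 cm⁻¹.
E(LS) − E(HS) = 920 − (0) = 920 cm⁻¹.

920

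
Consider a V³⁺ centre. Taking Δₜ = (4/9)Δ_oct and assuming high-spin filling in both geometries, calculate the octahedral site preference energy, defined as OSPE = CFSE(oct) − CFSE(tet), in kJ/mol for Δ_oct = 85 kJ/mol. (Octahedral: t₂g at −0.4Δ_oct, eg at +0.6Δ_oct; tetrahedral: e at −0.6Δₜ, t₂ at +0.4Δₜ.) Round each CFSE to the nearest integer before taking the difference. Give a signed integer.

V is in group 5, so V³⁺ is d² (5 − 3 = 2).
Octahedral high-spin t₂g² eg⁰: CFSE = -0.8 × 85 = -68 kJ/mol.
In a tetrahedral site the filling is e² t₂⁰: CFSE(tet) = -1.2Δₜ = -1.2 × (4/9)(85) = -45 kJ/mol.
Subtracting, OSPE = -68 − (-45) = -23 kJ/mol.

-23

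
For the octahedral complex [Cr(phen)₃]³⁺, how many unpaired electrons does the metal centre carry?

phen is neutral, so the +3 overall charge sits on Cr: oxidation state +3.
Cr is in group 6, so Cr³⁺ is d³ (6 − 3 = 3).
Configuration: t₂g³ eg⁰, giving 3 unpaired electrons.

3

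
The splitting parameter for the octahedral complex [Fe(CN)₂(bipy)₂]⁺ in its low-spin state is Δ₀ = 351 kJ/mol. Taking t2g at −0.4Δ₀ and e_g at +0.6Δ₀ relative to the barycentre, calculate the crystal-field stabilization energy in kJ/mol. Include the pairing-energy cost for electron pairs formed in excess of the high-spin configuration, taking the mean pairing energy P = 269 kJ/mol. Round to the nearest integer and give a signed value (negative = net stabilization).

Ligand charges: 2×(-1) from CN⁻ and 2×(+0) from bipy sum to -2; with overall charge +1, Fe is +3.
Fe is in group 8, so Fe³⁺ is d⁵ (8 − 3 = 5).
Electron filling gives t2g^5 e_g^0.
CFSE(orbital) = 5×(-0.4Δ₀) + 0×(0.6Δ₀) = -2.0Δ₀; with Δ₀ = 351 kJ/mol that is -702 kJ/mol.
Relative to high-spin t2g^3 e_g^2 (0 paired), the low-spin configuration has 2 additional pairs, contributing +2 × 269 = +538 kJ/mol.
Combining: -702 + 538 = -164 kJ/mol.

-164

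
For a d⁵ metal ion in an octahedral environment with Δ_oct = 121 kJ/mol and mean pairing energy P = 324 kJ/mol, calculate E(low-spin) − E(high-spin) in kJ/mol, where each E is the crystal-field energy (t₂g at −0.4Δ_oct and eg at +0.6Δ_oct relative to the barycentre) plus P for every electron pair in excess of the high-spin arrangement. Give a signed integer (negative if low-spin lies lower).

In the high-spin limit (t₂g³ eg²) the orbital term is 0.0Δ_oct = 0 kJ/mol, with no excess pairing.
Low-spin t₂g⁵ eg⁰ gives -2.0Δ_oct = -242 kJ/mol, but forming 2 extra pairs costs 2P = 648 kJ/mol, so E(LS) = -242 + 648 = 406 kJ/mol.
Thus E(LS) − E(HS) = 406 kJ/mol.

406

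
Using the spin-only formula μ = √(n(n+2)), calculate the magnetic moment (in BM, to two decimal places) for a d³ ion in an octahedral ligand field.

For octahedral d³ the high- and low-spin configurations coincide.
Configuration: t₂g³ eg⁰ → 3 unpaired electrons.
μ(spin-only) = √[3(3+2)] = √15 ≈ 3.87 BM.

3.87 BM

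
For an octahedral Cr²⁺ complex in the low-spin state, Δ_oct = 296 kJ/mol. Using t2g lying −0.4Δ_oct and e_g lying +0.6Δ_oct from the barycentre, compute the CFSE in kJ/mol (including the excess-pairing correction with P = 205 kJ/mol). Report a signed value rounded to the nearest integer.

Group 6 minus oxidation state +2 gives a d⁴ configuration for Cr²⁺.
Electron filling gives t2g^4 e_g^0.
CFSE(orbital) = 4×(-0.4Δ_oct) + 0×(0.6Δ_oct) = -1.6Δ_oct; with Δ_oct = 296 kJ/mol that is -474 kJ/mol.
High-spin d⁴ would be t2g^3 e_g^1 with 0 pairs; low-spin has 1, so 1 excess pair costs +1P = +205 kJ/mol.
Overall CFSE = -474 + 205 = -269 kJ/mol.

-269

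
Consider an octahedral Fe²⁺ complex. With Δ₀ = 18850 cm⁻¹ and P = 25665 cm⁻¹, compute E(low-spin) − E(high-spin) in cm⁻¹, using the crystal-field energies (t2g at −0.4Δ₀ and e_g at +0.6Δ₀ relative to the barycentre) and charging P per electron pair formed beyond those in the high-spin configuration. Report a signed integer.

13630

Fe sits in group 8; removing 2 electrons leaves Fe²⁺ with 8 − 2 = 6 d electrons.
High-spin d⁶ fills as t2g^4 e_g^2 with CFSE 4(−0.4) + 2(+0.6) = -0.4Δ₀ = -7540 cm⁻¹.
Low-spin: t2g^6 e_g^0, orbital CFSE = -2.4Δ₀ = -45240 cm⁻¹; plus 2 excess pairs × P = +51330 cm⁻¹; total 6090 cm⁻¹.
Thus E(LS) − E(HS) = 13630 cm⁻¹.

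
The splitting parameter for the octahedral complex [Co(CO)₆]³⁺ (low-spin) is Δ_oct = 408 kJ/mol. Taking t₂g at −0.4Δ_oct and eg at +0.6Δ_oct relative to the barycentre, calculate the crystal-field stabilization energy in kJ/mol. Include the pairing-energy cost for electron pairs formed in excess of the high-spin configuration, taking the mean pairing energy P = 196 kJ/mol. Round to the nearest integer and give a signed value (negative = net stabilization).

CO is neutral, so the +3 overall charge sits on Co: oxidation state +3.
Co is in group 9, so Co³⁺ is d⁶ (9 − 3 = 6).
The d⁶ electrons fill as t₂g⁶ eg⁰.
CFSE(orbital) = 6×(-0.4Δ_oct) + 0×(0.6Δ_oct) = -2.4Δ_oct; with Δ_oct = 408 kJ/mol that is -979 kJ/mol.
High-spin d⁶ would be t₂g⁴ eg² with 1 pair; low-spin has 3, so 2 excess pairs cost +2P = +392 kJ/mol.
Combining: -979 + 392 = -587 kJ/mol.

-587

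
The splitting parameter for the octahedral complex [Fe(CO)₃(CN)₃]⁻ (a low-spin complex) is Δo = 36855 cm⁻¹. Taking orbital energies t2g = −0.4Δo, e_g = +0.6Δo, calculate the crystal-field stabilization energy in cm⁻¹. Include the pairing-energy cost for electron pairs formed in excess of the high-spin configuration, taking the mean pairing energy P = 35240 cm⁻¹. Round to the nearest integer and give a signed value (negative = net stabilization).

-17972

Ligand charges: 3×(+0) from CO and 3×(-1) from CN⁻ sum to -3; with overall charge -1, Fe is +2.
Fe sits in group 8; removing 2 electrons leaves Fe²⁺ with 8 − 2 = 6 d electrons.
Electron filling gives t2g^6 e_g^0.
CFSE(orbital) = 6×(-0.4Δo) + 0×(0.6Δo) = -2.4Δo; with Δo = 36855 cm⁻¹ that is -88452 cm⁻¹.
Pairing penalty: 3 pairs vs 1 in the high-spin reference → 2 extra × P = 70480 cm⁻¹.
Overall CFSE = -88452 + 70480 = -17972 cm⁻¹.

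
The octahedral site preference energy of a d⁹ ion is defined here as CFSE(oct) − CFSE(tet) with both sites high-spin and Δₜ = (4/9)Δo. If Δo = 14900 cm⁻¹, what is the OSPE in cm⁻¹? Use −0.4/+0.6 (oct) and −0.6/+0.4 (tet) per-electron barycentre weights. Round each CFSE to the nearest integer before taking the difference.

-6291

In an octahedral site d⁹ (HS) is t₂g⁶ eg³, giving CFSE(oct) = -0.6Δo = -8940 cm⁻¹.
Tetrahedral: e⁴ t₂⁵, CFSE = 4(−0.6) + 5(+0.4) = -0.4Δₜ = -0.4 × (4/9) × 14900 = -2649 cm⁻¹.
OSPE = -8940 − (-2649) = -6291 cm⁻¹.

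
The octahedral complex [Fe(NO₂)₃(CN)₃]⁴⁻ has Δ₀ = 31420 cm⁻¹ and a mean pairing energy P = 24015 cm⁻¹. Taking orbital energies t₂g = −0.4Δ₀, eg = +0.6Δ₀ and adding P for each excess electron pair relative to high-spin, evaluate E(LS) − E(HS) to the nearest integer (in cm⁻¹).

Ligand charges: 3×(-1) from NO₂⁻ and 3×(-1) from CN⁻ sum to -6; with overall charge -4, Fe is +2.
Fe²⁺: group 8, so d-count = 8 − 2 = 6.
High-spin d⁶ fills as t₂g⁴ eg² with CFSE 4(−0.4) + 2(+0.6) = -0.4Δ₀ = -12568 cm⁻¹.
Low-spin t₂g⁶ eg⁰ gives -2.4Δ₀ = -75408 cm⁻¹, but forming 2 extra pairs costs 2P = 48030 cm⁻¹, so E(LS) = -75408 + 48030 = -27378 cm⁻¹.
The difference is -27378 − (-12568) = -14810 cm⁻¹, so low-spin lies lower.

-14810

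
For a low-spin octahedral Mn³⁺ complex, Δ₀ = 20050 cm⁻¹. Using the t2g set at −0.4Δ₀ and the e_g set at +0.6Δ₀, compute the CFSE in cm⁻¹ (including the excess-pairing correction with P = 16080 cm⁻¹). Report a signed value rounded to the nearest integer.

-16000

Mn³⁺: group 7, so d-count = 7 − 3 = 4.
Electron filling gives t2g^4 e_g^0.
Orbital CFSE = 4(-0.4) + 0(0.6) = -1.6Δ₀ = -1.6 × 20050 = -32080 cm⁻¹.
High-spin d⁴ would be t2g^3 e_g^1 with 0 pairs; low-spin has 1, so 1 excess pair costs +1P = +16080 cm⁻¹.
Combining: -32080 + 16080 = -16000 cm⁻¹.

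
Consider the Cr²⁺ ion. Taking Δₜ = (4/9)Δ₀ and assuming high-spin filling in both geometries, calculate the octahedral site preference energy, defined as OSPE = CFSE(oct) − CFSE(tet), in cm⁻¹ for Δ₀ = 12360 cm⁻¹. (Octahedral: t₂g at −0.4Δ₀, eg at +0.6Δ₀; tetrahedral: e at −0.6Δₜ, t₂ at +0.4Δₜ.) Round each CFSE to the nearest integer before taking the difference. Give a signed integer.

Cr is in group 6, so Cr²⁺ is d⁴ (6 − 2 = 4).
Octahedral (high-spin): t₂g³ eg¹, CFSE = 3(−0.4) + 1(+0.6) = -0.6Δ₀ = -0.6 × 12360 = -7416 cm⁻¹.
In a tetrahedral site the filling is e² t₂²: CFSE(tet) = -0.4Δₜ = -0.4 × (4/9)(12360) = -2197 cm⁻¹.
OSPE = CFSE(oct) − CFSE(tet) = -7416 − (-2197) = -5219 cm⁻¹.

-5219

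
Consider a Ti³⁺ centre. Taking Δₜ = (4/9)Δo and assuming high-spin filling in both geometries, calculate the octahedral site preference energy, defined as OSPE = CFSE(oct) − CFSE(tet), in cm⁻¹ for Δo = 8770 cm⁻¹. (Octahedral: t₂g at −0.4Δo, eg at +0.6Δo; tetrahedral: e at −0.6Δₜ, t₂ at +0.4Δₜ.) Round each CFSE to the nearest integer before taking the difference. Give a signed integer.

-1169

Ti is in group 4, so Ti³⁺ is d¹ (4 − 3 = 1).
Octahedral high-spin t2g^1 e_g^0: CFSE = -0.4 × 8770 = -3508 cm⁻¹.
In a tetrahedral site the filling is e^1 t2^0: CFSE(tet) = -0.6Δₜ = -0.6 × (4/9)(8770) = -2339 cm⁻¹.
OSPE = CFSE(oct) − CFSE(tet) = -3508 − (-2339) = -1169 cm⁻¹.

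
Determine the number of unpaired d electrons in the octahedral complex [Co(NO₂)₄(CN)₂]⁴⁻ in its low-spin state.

1

Ligand charges: 4×(-1) from NO₂⁻ and 2×(-1) from CN⁻ sum to -6; with overall charge -4, Co is +2.
Group 9 minus oxidation state +2 gives a d⁷ configuration for Co²⁺.
Configuration: t2g^6 e_g^1, giving 1 unpaired electron.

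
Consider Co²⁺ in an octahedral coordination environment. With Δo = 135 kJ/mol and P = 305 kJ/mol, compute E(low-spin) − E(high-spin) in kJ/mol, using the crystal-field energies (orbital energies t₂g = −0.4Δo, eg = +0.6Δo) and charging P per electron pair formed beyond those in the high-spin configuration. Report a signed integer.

170

Co is in group 9, so Co²⁺ is d⁷ (9 − 2 = 7).
High-spin: t₂g⁵ eg², CFSE = -0.8Δo = -108 kJ/mol.
Low-spin: t₂g⁶ eg¹, orbital CFSE = -1.8Δo = -243 kJ/mol; plus 1 excess pair × P = +305 kJ/mol; total 62 kJ/mol.
Thus E(LS) − E(HS) = 170 kJ/mol.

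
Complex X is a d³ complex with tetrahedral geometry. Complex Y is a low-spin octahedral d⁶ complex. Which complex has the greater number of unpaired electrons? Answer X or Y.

X

X: With tetrahedral geometry the complex is necessarily high-spin; e² t₂¹ → 3 unpaired.
Y: t2g^6 e_g^0 → 0 unpaired.
So X has more unpaired electrons.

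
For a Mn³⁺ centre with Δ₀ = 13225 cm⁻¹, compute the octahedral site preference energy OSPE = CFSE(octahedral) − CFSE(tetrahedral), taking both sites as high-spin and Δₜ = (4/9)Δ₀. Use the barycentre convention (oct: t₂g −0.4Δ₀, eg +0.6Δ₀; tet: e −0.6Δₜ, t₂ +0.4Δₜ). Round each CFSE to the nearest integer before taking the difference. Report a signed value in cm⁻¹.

Mn is in group 7, so Mn³⁺ is d⁴ (7 − 3 = 4).
In an octahedral site d⁴ (HS) is t₂g³ eg¹, giving CFSE(oct) = -0.6Δ₀ = -7935 cm⁻¹.
Tetrahedral e² t₂² gives -0.4Δₜ = -0.4 × (4/9) × 13225 = -2351 cm⁻¹.
OSPE = -7935 − (-2351) = -5584 cm⁻¹.

-5584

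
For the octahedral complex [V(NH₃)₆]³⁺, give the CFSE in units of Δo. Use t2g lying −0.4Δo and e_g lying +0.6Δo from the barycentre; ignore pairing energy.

-0.8 Δo

NH₃ is neutral, so the +3 overall charge sits on V: oxidation state +3.
V³⁺: group 5, so d-count = 5 − 3 = 2.
Configuration: t2g^2 e_g^0.
CFSE = 2(-0.4Δo) + 0(0.6Δo) = -0.8Δo + 0.0Δo = -0.8Δo.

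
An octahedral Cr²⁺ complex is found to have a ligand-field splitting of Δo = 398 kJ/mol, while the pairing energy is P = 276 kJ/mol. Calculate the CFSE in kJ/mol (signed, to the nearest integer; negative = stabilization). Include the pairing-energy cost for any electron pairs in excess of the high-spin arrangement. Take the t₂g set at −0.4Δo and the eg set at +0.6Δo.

Cr sits in group 6; removing 2 electrons leaves Cr²⁺ with 6 − 2 = 4 d electrons.
Here Δo > P (398 > 276), so the low-spin state is favoured.
That gives t₂g⁴ eg⁰.
Orbital CFSE = -1.6Δo = -1.6 × 398 = -637 kJ/mol.
Excess pairs vs high-spin: 1 − 0 = 1; pairing cost = +276 kJ/mol.
Net CFSE = -637 + 276 = -361 kJ/mol.

-361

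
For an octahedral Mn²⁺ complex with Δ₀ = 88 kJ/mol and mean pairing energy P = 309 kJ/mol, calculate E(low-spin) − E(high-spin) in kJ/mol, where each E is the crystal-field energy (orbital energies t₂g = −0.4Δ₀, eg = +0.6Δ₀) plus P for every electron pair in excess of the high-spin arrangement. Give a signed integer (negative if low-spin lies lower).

442

Mn²⁺: group 7, so d-count = 7 − 2 = 5.
In the high-spin limit (t₂g³ eg²) the orbital term is 0.0Δ₀ = 0 kJ/mol, with no excess pairing.
Low-spin: t₂g⁵ eg⁰, orbital CFSE = -2.0Δ₀ = -176 kJ/mol; plus 2 excess pairs × P = +618 kJ/mol; total 442 kJ/mol.
E(LS) − E(HS) = 442 − (0) = 442 kJ/mol.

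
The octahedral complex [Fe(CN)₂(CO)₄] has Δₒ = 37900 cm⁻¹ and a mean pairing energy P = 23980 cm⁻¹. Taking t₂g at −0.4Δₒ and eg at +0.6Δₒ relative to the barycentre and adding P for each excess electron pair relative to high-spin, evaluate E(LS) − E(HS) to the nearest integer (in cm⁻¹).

Ligand charges: 2×(-1) from CN⁻ and 4×(+0) from CO sum to -2; with overall charge +0, Fe is +2.
Fe is in group 8, so Fe²⁺ is d⁶ (8 − 2 = 6).
In the high-spin limit (t₂g⁴ eg²) the orbital term is -0.4Δₒ = -15160 cm⁻¹, with no excess pairing.
Low-spin t₂g⁶ eg⁰ gives -2.4Δₒ = -90960 cm⁻¹, but forming 2 extra pairs costs 2P = 47960 cm⁻¹, so E(LS) = -90960 + 47960 = -43000 cm⁻¹.
E(LS) − E(HS) = -43000 − (-15160) = -27840 cm⁻¹.

-27840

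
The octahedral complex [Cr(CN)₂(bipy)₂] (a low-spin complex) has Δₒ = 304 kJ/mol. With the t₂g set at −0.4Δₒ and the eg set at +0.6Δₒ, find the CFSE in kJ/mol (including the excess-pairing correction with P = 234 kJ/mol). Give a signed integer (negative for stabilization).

Ligand charges: 2×(-1) from CN⁻ and 2×(+0) from bipy sum to -2; with overall charge +0, Cr is +2.
Cr sits in group 6; removing 2 electrons leaves Cr²⁺ with 6 − 2 = 4 d electrons.
The d⁴ electrons fill as t₂g⁴ eg⁰.
CFSE(orbital) = 4×(-0.4Δₒ) + 0×(0.6Δₒ) = -1.6Δₒ; with Δₒ = 304 kJ/mol that is -486 kJ/mol.
Pairing penalty: 1 pair vs 0 in the high-spin reference → 1 extra × P = 234 kJ/mol.
Combining: -486 + 234 = -252 kJ/mol.

-252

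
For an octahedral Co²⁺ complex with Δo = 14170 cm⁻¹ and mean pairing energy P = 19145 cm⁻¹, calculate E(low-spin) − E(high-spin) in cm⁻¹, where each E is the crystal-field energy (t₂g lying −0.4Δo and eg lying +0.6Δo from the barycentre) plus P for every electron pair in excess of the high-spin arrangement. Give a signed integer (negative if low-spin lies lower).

Co sits in group 9; removing 2 electrons leaves Co²⁺ with 9 − 2 = 7 d electrons.
High-spin d⁷ fills as t₂g⁵ eg² with CFSE 5(−0.4) + 2(+0.6) = -0.8Δo = -11336 cm⁻¹.
For low-spin the configuration is t₂g⁶ eg¹: orbital energy -1.8 × 14170 = -25506 cm⁻¹, and 1 additional pair relative to high-spin adds 19145 cm⁻¹, giving -6361 cm⁻¹.
E(LS) − E(HS) = -6361 − (-11336) = 4975 cm⁻¹.

4975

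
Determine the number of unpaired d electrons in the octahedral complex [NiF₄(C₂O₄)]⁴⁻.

2

Ligand charges: 4×(-1) from F⁻ and 1×(-2) from C₂O₄²⁻ sum to -6; with overall charge -4, Ni is +2.
Ni²⁺: group 10, so d-count = 10 − 2 = 8.
Configuration: t2g^6 e_g^2, giving 2 unpaired electrons.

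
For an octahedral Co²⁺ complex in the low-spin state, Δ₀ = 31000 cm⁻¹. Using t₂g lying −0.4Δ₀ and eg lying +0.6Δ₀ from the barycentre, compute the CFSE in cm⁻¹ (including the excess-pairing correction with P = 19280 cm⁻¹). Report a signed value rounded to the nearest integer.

Co sits in group 9; removing 2 electrons leaves Co²⁺ with 9 − 2 = 7 d electrons.
The d⁷ electrons fill as t₂g⁶ eg¹.
The orbital stabilization is -1.8Δ₀ = -1.8 × 31000 = -55800 cm⁻¹.
Relative to high-spin t₂g⁵ eg² (2 paired), the low-spin configuration has 1 additional pair, contributing +1 × 19280 = +19280 cm⁻¹.
Net CFSE = -55800 + 19280 = -36520 cm⁻¹.

-36520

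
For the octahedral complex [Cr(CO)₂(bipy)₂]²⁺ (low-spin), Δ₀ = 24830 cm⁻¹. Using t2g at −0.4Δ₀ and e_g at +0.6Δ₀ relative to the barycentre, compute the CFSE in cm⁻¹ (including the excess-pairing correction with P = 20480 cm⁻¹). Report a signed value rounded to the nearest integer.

-19248

Ligand charges: 2×(+0) from CO and 2×(+0) from bipy sum to +0; with overall charge +2, Cr is +2.
Cr is in group 6, so Cr²⁺ is d⁴ (6 − 2 = 4).
Configuration: t2g^4 e_g^0.
CFSE(orbital) = 4×(-0.4Δ₀) + 0×(0.6Δ₀) = -1.6Δ₀; with Δ₀ = 24830 cm⁻¹ that is -39728 cm⁻¹.
High-spin d⁴ would be t2g^3 e_g^1 with 0 pairs; low-spin has 1, so 1 excess pair costs +1P = +20480 cm⁻¹.
Net CFSE = -39728 + 20480 = -19248 cm⁻¹.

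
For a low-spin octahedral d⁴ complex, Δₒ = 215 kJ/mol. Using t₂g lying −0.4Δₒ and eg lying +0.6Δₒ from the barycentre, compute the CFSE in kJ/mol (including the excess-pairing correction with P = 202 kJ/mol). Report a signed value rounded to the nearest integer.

Configuration: t₂g⁴ eg⁰.
The orbital stabilization is -1.6Δₒ = -1.6 × 215 = -344 kJ/mol.
High-spin d⁴ would be t₂g³ eg¹ with 0 pairs; low-spin has 1, so 1 excess pair costs +1P = +202 kJ/mol.
Overall CFSE = -344 + 202 = -142 kJ/mol.

-142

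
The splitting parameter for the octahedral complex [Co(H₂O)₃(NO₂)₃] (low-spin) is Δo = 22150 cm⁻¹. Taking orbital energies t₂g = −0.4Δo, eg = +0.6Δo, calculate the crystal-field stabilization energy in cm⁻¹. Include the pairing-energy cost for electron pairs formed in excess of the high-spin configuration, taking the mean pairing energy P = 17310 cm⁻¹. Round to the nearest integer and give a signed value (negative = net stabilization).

Ligand charges: 3×(+0) from H₂O and 3×(-1) from NO₂⁻ sum to -3; with overall charge +0, Co is +3.
Co³⁺: group 9, so d-count = 9 − 3 = 6.
The d⁶ electrons fill as t₂g⁶ eg⁰.
CFSE(orbital) = 6×(-0.4Δo) + 0×(0.6Δo) = -2.4Δo; with Δo = 22150 cm⁻¹ that is -53160 cm⁻¹.
High-spin d⁶ would be t₂g⁴ eg² with 1 pair; low-spin has 3, so 2 excess pairs cost +2P = +34620 cm⁻¹.
Net CFSE = -53160 + 34620 = -18540 cm⁻¹.

-18540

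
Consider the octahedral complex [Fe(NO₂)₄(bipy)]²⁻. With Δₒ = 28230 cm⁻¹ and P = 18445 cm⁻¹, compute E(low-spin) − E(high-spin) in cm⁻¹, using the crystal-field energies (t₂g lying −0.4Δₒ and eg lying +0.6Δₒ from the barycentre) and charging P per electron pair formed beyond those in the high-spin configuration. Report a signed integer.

-19570

Ligand charges: 4×(-1) from NO₂⁻ and 1×(+0) from bipy sum to -4; with overall charge -2, Fe is +2.
Group 8 minus oxidation state +2 gives a d⁶ configuration for Fe²⁺.
In the high-spin limit (t₂g⁴ eg²) the orbital term is -0.4Δₒ = -11292 cm⁻¹, with no excess pairing.
Low-spin: t₂g⁶ eg⁰, orbital CFSE = -2.4Δₒ = -67752 cm⁻¹; plus 2 excess pairs × P = +36890 cm⁻¹; total -30862 cm⁻¹.
E(LS) − E(HS) = -30862 − (-11292) = -19570 cm⁻¹.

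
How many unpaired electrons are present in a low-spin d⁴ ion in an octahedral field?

2

Configuration: t₂g⁴ eg⁰, giving 2 unpaired electrons.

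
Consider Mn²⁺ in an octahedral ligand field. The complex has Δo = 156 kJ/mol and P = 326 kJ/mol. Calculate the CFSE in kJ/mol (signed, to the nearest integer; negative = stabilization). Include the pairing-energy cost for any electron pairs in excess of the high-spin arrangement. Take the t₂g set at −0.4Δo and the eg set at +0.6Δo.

Mn²⁺: group 7, so d-count = 7 − 2 = 5.
Since Δo = 156 kJ/mol < P = 326 kJ/mol, the complex adopts the high-spin configuration.
Filling d⁵ accordingly: t₂g³ eg².
Orbital CFSE = 0.0Δo = 0.0 × 156 = 0 kJ/mol.
High-spin has no excess pairs, so no pairing correction applies.

0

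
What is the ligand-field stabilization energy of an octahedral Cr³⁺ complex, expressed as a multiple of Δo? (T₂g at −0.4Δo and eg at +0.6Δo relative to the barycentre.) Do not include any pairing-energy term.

Cr sits in group 6; removing 3 electrons leaves Cr³⁺ with 6 − 3 = 3 d electrons.
For octahedral d³ the high- and low-spin configurations coincide.
Configuration: t₂g³ eg⁰.
CFSE = 3(-0.4Δo) + 0(0.6Δo) = -1.2Δo + 0.0Δo = -1.2Δo.

-1.2 Δo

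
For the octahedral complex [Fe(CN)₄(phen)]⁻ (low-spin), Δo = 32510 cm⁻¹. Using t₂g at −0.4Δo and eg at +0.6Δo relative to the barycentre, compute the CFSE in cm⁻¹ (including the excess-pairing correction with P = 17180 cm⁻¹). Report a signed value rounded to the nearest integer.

-30660

Ligand charges: 4×(-1) from CN⁻ and 1×(+0) from phen sum to -4; with overall charge -1, Fe is +3.
Fe³⁺: group 8, so d-count = 8 − 3 = 5.
Configuration: t₂g⁵ eg⁰.
Orbital CFSE = 5(-0.4) + 0(0.6) = -2.0Δo = -2.0 × 32510 = -65020 cm⁻¹.
High-spin d⁵ would be t₂g³ eg² with 0 pairs; low-spin has 2, so 2 excess pairs cost +2P = +34360 cm⁻¹.
Overall CFSE = -65020 + 34360 = -30660 cm⁻¹.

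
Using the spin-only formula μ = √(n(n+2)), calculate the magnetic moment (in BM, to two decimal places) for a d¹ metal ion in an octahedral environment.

1.73 BM

Configuration: t2g^1 e_g^0 → 1 unpaired electron.
μ(spin-only) = √[1(1+2)] = √3 ≈ 1.73 BM.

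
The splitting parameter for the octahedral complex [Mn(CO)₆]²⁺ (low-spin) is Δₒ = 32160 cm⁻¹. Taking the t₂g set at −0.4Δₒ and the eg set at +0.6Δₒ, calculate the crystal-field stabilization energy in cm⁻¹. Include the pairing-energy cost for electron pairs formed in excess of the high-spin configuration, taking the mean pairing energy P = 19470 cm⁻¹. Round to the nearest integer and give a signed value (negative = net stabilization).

-25380

CO is neutral, so the +2 overall charge sits on Mn: oxidation state +2.
Group 7 minus oxidation state +2 gives a d⁵ configuration for Mn²⁺.
Configuration: t₂g⁵ eg⁰.
The orbital stabilization is -2.0Δₒ = -2.0 × 32160 = -64320 cm⁻¹.
High-spin d⁵ would be t₂g³ eg² with 0 pairs; low-spin has 2, so 2 excess pairs cost +2P = +38940 cm⁻¹.
Overall CFSE = -64320 + 38940 = -25380 cm⁻¹.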